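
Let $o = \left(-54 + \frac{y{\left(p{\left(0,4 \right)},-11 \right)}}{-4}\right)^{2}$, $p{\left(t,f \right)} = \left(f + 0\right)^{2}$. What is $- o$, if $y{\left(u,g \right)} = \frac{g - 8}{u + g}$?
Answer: $- \frac{1125721}{400} \approx -2814.3$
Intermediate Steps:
$p{\left(t,f \right)} = f^{2}$
$y{\left(u,g \right)} = \frac{-8 + g}{g + u}$
$o = \frac{1125721}{400}$ ($o = \left(-54 + \frac{\frac{1}{-11 + 4^{2}} \left(-8 - 11\right)}{-4}\right)^{2} = \left(-54 + \frac{1}{-11 + 16} \left(-19\right) \left(- \frac{1}{4}\right)\right)^{2} = \left(-54 + \frac{1}{5} \left(-19\right) \left(- \frac{1}{4}\right)\right)^{2} = \left(-54 - - \frac{19}{20}\right)^{2} = \left(-54 + \frac{19}{20}\right)^{2} = \left(- \frac{1061}{20}\right)^{2} = \frac{1125721}{400} \approx 2814.3$)
$- o = \left(-1\right) \frac{1125721}{400} = - \frac{1125721}{400}$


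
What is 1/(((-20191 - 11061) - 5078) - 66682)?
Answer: -1/103012 ≈ -9.7076e-6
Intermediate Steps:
1/(((-20191 - 11061) - 5078) - 66682) = 1/((-31252 - 5078) - 66682) = 1/(-36330 - 66682) = 1/(-103012) = -1/103012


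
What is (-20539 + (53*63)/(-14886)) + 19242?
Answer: -2145609/1654 ≈ -1297.2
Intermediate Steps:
(-20539 + (53*63)/(-14886)) + 19242 = (-20539 + 3339*(-1/14886)) + 19242 = (-20539 - 371/1654) + 19242 = -33971877/1654 + 19242 = -2145609/1654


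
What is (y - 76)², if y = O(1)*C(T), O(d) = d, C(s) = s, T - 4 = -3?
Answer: 5625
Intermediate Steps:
T = 1 (T = 4 - 3 = 1)
y = 1 (y = 1*1 = 1)
(y - 76)² = (1 - 76)² = (-75)² = 5625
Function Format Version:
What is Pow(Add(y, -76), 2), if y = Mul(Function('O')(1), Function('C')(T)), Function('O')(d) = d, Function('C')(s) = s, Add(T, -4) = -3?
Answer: 5625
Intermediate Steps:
T = 1 (T = Add(4, -3) = 1)
y = 1 (y = Mul(1, 1) = 1)
Pow(Add(y, -76), 2) = Pow(Add(1, -76), 2) = Pow(-75, 2) = 5625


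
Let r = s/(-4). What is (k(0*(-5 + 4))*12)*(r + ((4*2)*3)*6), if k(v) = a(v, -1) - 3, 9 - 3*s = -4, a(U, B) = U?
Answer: -5145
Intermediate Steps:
s = 13/3 (s = 3 - ⅓*(-4) = 3 + 4/3 = 13/3 ≈ 4.3333)
r = -13/12 (r = (13/3)/(-4) = (13/3)*(-¼) = -13/12 ≈ -1.0833)
k(v) = -3 + v (k(v) = v - 3 = -3 + v)
(k(0*(-5 + 4))*12)*(r + ((4*2)*3)*6) = ((-3 + 0*(-5 + 4))*12)*(-13/12 + ((4*2)*3)*6) = ((-3 + 0*(-1))*12)*(-13/12 + (8*3)*6) = ((-3 + 0)*12)*(-13/12 + 24*6) = (-3*12)*(-13/12 + 144) = -36*1715/12 = -5145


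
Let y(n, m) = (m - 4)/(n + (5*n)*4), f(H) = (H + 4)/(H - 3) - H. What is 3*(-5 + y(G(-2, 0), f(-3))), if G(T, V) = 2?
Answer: -181/12 ≈ -15.083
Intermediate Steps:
f(H) = -H + (4 + H)/(-3 + H) (f(H) = (4 + H)/(-3 + H) - H = -H + (4 + H)/(-3 + H))
y(n, m) = (-4 + m)/(21*n) (y(n, m) = (-4 + m)/(n + 20*n) = (-4 + m)/((21*n)) = (-4 + m)*(1/(21*n)) = (-4 + m)/(21*n))
3*(-5 + y(G(-2, 0), f(-3))) = 3*(-5 + (1/21)*(-4 + (4 - 1*(-3)**2 + 4*(-3))/(-3 - 3))/2) = 3*(-5 + (1/21)*(1/2)*(-4 + (4 - 1*9 - 12)/(-6))) = 3*(-5 + (1/21)*(1/2)*(-4 - (4 - 9 - 12)/6)) = 3*(-5 + (1/21)*(1/2)*(-4 - 1/6*(-17))) = 3*(-5 + (1/21)*(1/2)*(-4 + 17/6)) = 3*(-5 + (1/21)*(1/2)*(-7/6)) = 3*(-5 - 1/36) = 3*(-181/36) = -181/12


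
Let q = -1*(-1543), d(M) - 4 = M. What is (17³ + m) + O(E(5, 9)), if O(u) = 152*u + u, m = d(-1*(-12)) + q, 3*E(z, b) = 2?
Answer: 6574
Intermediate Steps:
E(z, b) = ⅔ (E(z, b) = (⅓)*2 = ⅔)
d(M) = 4 + M
q = 1543
m = 1559 (m = (4 - 1*(-12)) + 1543 = (4 + 12) + 1543 = 16 + 1543 = 1559)
O(u) = 153*u
(17³ + m) + O(E(5, 9)) = (17³ + 1559) + 153*(⅔) = (4913 + 1559) + 102 = 6472 + 102 = 6574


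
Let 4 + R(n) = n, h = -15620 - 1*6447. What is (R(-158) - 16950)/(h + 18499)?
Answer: 2139/446 ≈ 4.7960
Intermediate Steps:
h = -22067 (h = -15620 - 6447 = -22067)
R(n) = -4 + n
(R(-158) - 16950)/(h + 18499) = ((-4 - 158) - 16950)/(-22067 + 18499) = (-162 - 16950)/(-3568) = -17112*(-1/3568) = 2139/446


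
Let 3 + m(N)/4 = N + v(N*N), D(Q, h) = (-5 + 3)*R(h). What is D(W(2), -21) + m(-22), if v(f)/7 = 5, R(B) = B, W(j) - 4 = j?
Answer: 82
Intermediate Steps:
W(j) = 4 + j
v(f) = 35 (v(f) = 7*5 = 35)
D(Q, h) = -2*h (D(Q, h) = (-5 + 3)*h = -2*h)
m(N) = 128 + 4*N (m(N) = -12 + 4*(N + 35) = -12 + 4*(35 + N) = -12 + (140 + 4*N) = 128 + 4*N)
D(W(2), -21) + m(-22) = -2*(-21) + (128 + 4*(-22)) = 42 + (128 - 88) = 42 + 40 = 82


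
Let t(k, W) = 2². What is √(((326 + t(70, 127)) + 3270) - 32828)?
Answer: 2*I*√7307 ≈ 170.96*I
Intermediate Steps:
t(k, W) = 4
√(((326 + t(70, 127)) + 3270) - 32828) = √(((326 + 4) + 3270) - 32828) = √((330 + 3270) - 32828) = √(3600 - 32828) = √(-29228) = 2*I*√7307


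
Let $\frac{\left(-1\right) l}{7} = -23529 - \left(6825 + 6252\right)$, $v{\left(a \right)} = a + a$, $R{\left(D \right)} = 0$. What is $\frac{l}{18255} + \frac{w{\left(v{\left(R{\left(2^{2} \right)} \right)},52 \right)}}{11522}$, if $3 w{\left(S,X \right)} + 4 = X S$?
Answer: $\frac{1476197992}{105167055} \approx 14.037$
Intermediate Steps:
$v{\left(a \right)} = 2 a$
$w{\left(S,X \right)} = - \frac{4}{3} + \frac{S X}{3}$ ($w{\left(S,X \right)} = - \frac{4}{3} + \frac{X S}{3} = - \frac{4}{3} + \frac{S X}{3}$)
$l = 256242$ ($l = - 7 \left(-23529 - \left(6825 + 6252\right)\right) = - 7 \left(-23529 - 13077\right) = \left(-7\right) \left(-36606\right) = 256242$)
$\frac{l}{18255} + \frac{w{\left(v{\left(R{\left(2^{2} \right)} \right)},52 \right)}}{11522} = \frac{256242}{18255} + \frac{- \frac{4}{3} + \frac{1}{3} \cdot 2 \cdot 0 \cdot 52}{11522} = 256242 \cdot \frac{1}{18255} + \left(- \frac{4}{3} + \frac{1}{3} \cdot 0 \cdot 52\right) \frac{1}{11522} = \frac{85414}{6085} + \left(- \frac{4}{3} + 0\right) \frac{1}{11522} = \frac{85414}{6085} - \frac{2}{17283} = \frac{1476197992}{105167055}$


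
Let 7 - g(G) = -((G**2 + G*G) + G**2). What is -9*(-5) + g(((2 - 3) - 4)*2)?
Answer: 352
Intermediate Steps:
g(G) = 7 + 3*G**2 (g(G) = 7 - (-1)*((G**2 + G*G) + G**2) = 7 - (-1)*((G**2 + G**2) + G**2) = 7 - (-1)*(2*G**2 + G**2) = 7 - (-1)*3*G**2 = 7 - (-3)*G**2 = 7 + 3*G**2)
-9*(-5) + g(((2 - 3) - 4)*2) = -9*(-5) + (7 + 3*(((2 - 3) - 4)*2)**2) = 45 + (7 + 3*((-1 - 4)*2)**2) = 45 + (7 + 3*(-5*2)**2) = 45 + (7 + 3*(-10)**2) = 45 + (7 + 3*100) = 45 + (7 + 300) = 45 + 307 = 352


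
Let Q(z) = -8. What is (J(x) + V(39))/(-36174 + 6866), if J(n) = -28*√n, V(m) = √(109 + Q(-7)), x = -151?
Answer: -√101/29308 + 7*I*√151/7327 ≈ -0.00034291 + 0.01174*I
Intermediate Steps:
V(m) = √101 (V(m) = √(109 - 8) = √101)
(J(x) + V(39))/(-36174 + 6866) = (-28*I*√151 + √101)/(-36174 + 6866) = (-28*I*√151 + √101)/(-29308) = (-28*I*√151 + √101)*(-1/29308) = (√101 - 28*I*√151)*(-1/29308) = -√101/29308 + 7*I*√151/7327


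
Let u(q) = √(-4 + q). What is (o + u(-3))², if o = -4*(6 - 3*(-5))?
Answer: (84 - I*√7)² ≈ 7049.0 - 444.49*I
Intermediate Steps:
o = -84 (o = -4*(6 + 15) = -4*21 = -84)
(o + u(-3))² = (-84 + √(-4 - 3))² = (-84 + √(-7))² = (-84 + I*√7)²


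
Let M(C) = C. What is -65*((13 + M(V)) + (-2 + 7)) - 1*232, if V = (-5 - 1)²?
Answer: -3742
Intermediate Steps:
V = 36 (V = (-6)² = 36)
-65*((13 + M(V)) + (-2 + 7)) - 1*232 = -65*((13 + 36) + (-2 + 7)) - 1*232 = -65*(49 + 5) - 232 = -65*54 - 232 = -3510 - 232 = -3742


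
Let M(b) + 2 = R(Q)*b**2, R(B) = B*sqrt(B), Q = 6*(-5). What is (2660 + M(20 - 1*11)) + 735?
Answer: 3393 - 2430*I*sqrt(30) ≈ 3393.0 - 13310.0*I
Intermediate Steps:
Q = -30
R(B) = B**(3/2)
M(b) = -2 - 30*I*sqrt(30)*b**2 (M(b) = -2 + (-30)**(3/2)*b**2 = -2 + (-30*I*sqrt(30))*b**2 = -2 - 30*I*sqrt(30)*b**2)
(2660 + M(20 - 1*11)) + 735 = (2660 + (-2 - 30*I*sqrt(30)*(20 - 1*11)**2)) + 735 = (2660 + (-2 - 30*I*sqrt(30)*(20 - 11)**2)) + 735 = (2660 + (-2 - 30*I*sqrt(30)*9**2)) + 735 = (2660 + (-2 - 30*I*sqrt(30)*81)) + 735 = (2660 + (-2 - 2430*I*sqrt(30))) + 735 = (2658 - 2430*I*sqrt(30)) + 735 = 3393 - 2430*I*sqrt(30)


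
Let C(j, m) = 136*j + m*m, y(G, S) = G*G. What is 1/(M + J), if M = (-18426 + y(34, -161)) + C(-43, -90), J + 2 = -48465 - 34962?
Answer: -1/98447 ≈ -1.0158e-5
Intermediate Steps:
y(G, S) = G**2
C(j, m) = m**2 + 136*j (C(j, m) = 136*j + m**2 = m**2 + 136*j)
J = -83429 (J = -2 + (-48465 - 34962) = -2 - 83427 = -83429)
M = -15018 (M = (-18426 + 34**2) + ((-90)**2 + 136*(-43)) = (-18426 + 1156) + (8100 - 5848) = -17270 + 2252 = -15018)
1/(M + J) = 1/(-15018 - 83429) = 1/(-98447) = -1/98447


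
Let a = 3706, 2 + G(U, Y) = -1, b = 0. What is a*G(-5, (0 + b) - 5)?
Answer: -11118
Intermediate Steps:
G(U, Y) = -3 (G(U, Y) = -2 - 1 = -3)
a*G(-5, (0 + b) - 5) = 3706*(-3) = -11118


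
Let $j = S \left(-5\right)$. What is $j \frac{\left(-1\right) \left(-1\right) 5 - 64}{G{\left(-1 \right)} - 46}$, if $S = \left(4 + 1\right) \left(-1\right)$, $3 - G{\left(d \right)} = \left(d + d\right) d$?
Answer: $\frac{295}{9} \approx 32.778$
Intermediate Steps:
$G{\left(d \right)} = 3 - 2 d^{2}$ ($G{\left(d \right)} = 3 - \left(d + d\right) d = 3 - 2 d d = 3 - 2 d^{2}$)
$S = -5$ ($S = 5 \left(-1\right) = -5$)
$j = 25$ ($j = \left(-5\right) \left(-5\right) = 25$)
$j \frac{\left(-1\right) \left(-1\right) 5 - 64}{G{\left(-1 \right)} - 46} = 25 \frac{\left(-1\right) \left(-1\right) 5 - 64}{\left(3 - 2 \left(-1\right)^{2}\right) - 46} = 25 \frac{1 \cdot 5 - 64}{\left(3 - 2\right) - 46} = 25 \frac{5 - 64}{\left(3 - 2\right) - 46} = 25 \left(- \frac{59}{1 - 46}\right) = 25 \left(- \frac{59}{-45}\right) = 25 \left(\left(-59\right) \left(- \frac{1}{45}\right)\right) = 25 \cdot \frac{59}{45} = \frac{295}{9}$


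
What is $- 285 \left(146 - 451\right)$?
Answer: $86925$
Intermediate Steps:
$- 285 \left(146 - 451\right) = \left(-285\right) \left(-305\right) = 86925$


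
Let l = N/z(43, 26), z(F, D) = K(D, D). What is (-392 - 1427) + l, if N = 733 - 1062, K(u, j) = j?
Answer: -47623/26 ≈ -1831.7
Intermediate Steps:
z(F, D) = D
N = -329
l = -329/26 ≈ -12.654
(-392 - 1427) + l = (-392 - 1427) - 329/26 = -1819 - 329/26 = -47623/26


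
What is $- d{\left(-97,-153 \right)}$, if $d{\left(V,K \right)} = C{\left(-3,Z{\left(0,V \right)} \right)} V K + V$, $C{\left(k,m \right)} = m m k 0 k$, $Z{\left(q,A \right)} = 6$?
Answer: $97$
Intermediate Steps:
$C{\left(k,m \right)} = 0$ ($C{\left(k,m \right)} = m^{2} k 0 k = k m^{2} \cdot 0 k = 0 k = 0$)
$d{\left(V,K \right)} = V$ ($d{\left(V,K \right)} = 0 V K + V = 0 K + V = 0 + V = V$)
$- d{\left(-97,-153 \right)} = \left(-1\right) \left(-97\right) = 97$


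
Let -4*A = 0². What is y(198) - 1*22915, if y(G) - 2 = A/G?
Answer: -22913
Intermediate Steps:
A = 0 (A = -¼*0² = -¼*0 = 0)
y(G) = 2 (y(G) = 2 + 0/G = 2 + 0 = 2)
y(198) - 1*22915 = 2 - 1*22915 = 2 - 22915 = -22913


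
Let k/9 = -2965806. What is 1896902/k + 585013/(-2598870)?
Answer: -3424186215007/11561616358830 ≈ -0.29617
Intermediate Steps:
k = -26692254 (k = 9*(-2965806) = -26692254)
1896902/k + 585013/(-2598870) = 1896902/(-26692254) + 585013/(-2598870) = 1896902*(-1/26692254) + 585013*(-1/2598870) = -948451/13346127 - 585013/2598870 = -3424186215007/11561616358830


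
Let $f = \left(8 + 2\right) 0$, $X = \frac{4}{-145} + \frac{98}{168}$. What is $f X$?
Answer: $0$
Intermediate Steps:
$X = \frac{967}{1740}$ ($X = 4 \left(- \frac{1}{145}\right) + 98 \cdot \frac{1}{168} = - \frac{4}{145} + \frac{7}{12} = \frac{967}{1740} \approx 0.55575$)
$f = 0$ ($f = 10 \cdot 0 = 0$)
$f X = 0 \cdot \frac{967}{1740} = 0$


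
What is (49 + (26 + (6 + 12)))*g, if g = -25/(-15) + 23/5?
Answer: 2914/5 ≈ 582.80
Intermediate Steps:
g = 94/15 (g = -25*(-1/15) + 23*(⅕) = 5/3 + 23/5 = 94/15 ≈ 6.2667)
(49 + (26 + (6 + 12)))*g = (49 + (26 + (6 + 12)))*(94/15) = (49 + (26 + 18))*(94/15) = (49 + 44)*(94/15) = 93*(94/15) = 2914/5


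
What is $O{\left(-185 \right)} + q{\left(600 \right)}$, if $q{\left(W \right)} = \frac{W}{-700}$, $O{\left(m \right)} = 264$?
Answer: $\frac{1842}{7} \approx 263.14$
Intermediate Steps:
$q{\left(W \right)} = - \frac{W}{700}$ ($q{\left(W \right)} = W \left(- \frac{1}{700}\right) = - \frac{W}{700}$)
$O{\left(-185 \right)} + q{\left(600 \right)} = 264 - \frac{6}{7} = \frac{1842}{7}$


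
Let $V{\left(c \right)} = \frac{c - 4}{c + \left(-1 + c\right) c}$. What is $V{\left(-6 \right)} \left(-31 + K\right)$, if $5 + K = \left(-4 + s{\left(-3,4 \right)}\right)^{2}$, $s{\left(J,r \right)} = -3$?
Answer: $- \frac{65}{18} \approx -3.6111$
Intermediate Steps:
$V{\left(c \right)} = \frac{-4 + c}{c + c \left(-1 + c\right)}$
$K = 44$ ($K = -5 + \left(-4 - 3\right)^{2} = -5 + \left(-7\right)^{2} = -5 + 49 = 44$)
$V{\left(-6 \right)} \left(-31 + K\right) = \frac{-4 - 6}{36} \left(-31 + 44\right) = \frac{1}{36} \left(-10\right) 13 = \left(- \frac{5}{18}\right) 13 = - \frac{65}{18}$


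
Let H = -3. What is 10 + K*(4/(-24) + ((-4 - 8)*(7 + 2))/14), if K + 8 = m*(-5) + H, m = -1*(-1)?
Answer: 2858/21 ≈ 136.10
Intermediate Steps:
m = 1
K = -16 (K = -8 + (1*(-5) - 3) = -8 + (-5 - 3) = -8 - 8 = -16)
10 + K*(4/(-24) + ((-4 - 8)*(7 + 2))/14) = 10 - 16*(4/(-24) + ((-4 - 8)*(7 + 2))/14) = 10 - 16*(4*(-1/24) - 12*9*(1/14)) = 10 - 16*(-1/6 - 108*1/14) = 10 - 16*(-1/6 - 54/7) = 10 - 16*(-331/42) = 10 + 2648/21 = 2858/21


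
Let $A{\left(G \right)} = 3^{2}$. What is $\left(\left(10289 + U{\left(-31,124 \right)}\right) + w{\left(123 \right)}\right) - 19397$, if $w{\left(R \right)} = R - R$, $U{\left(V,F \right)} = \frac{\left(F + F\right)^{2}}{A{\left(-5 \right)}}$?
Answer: $- \frac{20468}{9} \approx -2274.2$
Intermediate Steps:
$A{\left(G \right)} = 9$
$U{\left(V,F \right)} = \frac{4 F^{2}}{9}$ ($U{\left(V,F \right)} = \frac{\left(F + F\right)^{2}}{9} = \left(2 F\right)^{2} \cdot \frac{1}{9} = 4 F^{2} \cdot \frac{1}{9} = \frac{4 F^{2}}{9}$)
$w{\left(R \right)} = 0$
$\left(\left(10289 + U{\left(-31,124 \right)}\right) + w{\left(123 \right)}\right) - 19397 = \left(\left(10289 + \frac{4 \cdot 124^{2}}{9}\right) + 0\right) - 19397 = \left(\left(10289 + \frac{4}{9} \cdot 15376\right) + 0\right) - 19397 = \left(\left(10289 + \frac{61504}{9}\right) + 0\right) - 19397 = \left(\frac{154105}{9} + 0\right) - 19397 = \frac{154105}{9} - 19397 = - \frac{20468}{9}$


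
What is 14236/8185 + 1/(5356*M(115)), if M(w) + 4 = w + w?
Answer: 17232059801/9907582360 ≈ 1.7393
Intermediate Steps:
M(w) = -4 + 2*w (M(w) = -4 + (w + w) = -4 + 2*w)
14236/8185 + 1/(5356*M(115)) = 14236/8185 + 1/(5356*(-4 + 2*115)) = 14236*(1/8185) + 1/(5356*(-4 + 230)) = 14236/8185 + (1/5356)/226 = 14236/8185 + (1/5356)*(1/226) = 14236/8185 + 1/1210456 = 17232059801/9907582360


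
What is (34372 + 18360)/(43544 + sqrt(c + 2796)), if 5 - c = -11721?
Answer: 1148081104/948032707 - 26366*sqrt(14522)/948032707 ≈ 1.2077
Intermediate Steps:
c = 11726 (c = 5 - 1*(-11721) = 5 + 11721 = 11726)
(34372 + 18360)/(43544 + sqrt(c + 2796)) = (34372 + 18360)/(43544 + sqrt(11726 + 2796)) = 52732/(43544 + sqrt(14522))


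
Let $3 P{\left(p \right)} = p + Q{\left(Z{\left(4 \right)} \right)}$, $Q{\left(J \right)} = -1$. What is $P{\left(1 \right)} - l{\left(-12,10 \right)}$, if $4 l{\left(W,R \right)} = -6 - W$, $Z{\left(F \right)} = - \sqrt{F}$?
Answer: $- \frac{3}{2} \approx -1.5$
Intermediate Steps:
$l{\left(W,R \right)} = - \frac{3}{2} - \frac{W}{4}$ ($l{\left(W,R \right)} = \frac{-6 - W}{4} = - \frac{3}{2} - \frac{W}{4}$)
$P{\left(p \right)} = - \frac{1}{3} + \frac{p}{3}$ ($P{\left(p \right)} = \frac{p - 1}{3} = \frac{-1 + p}{3} = - \frac{1}{3} + \frac{p}{3}$)
$P{\left(1 \right)} - l{\left(-12,10 \right)} = \left(- \frac{1}{3} + \frac{1}{3} \cdot 1\right) - \left(- \frac{3}{2} - -3\right) = \left(- \frac{1}{3} + \frac{1}{3}\right) - \left(- \frac{3}{2} + 3\right) = 0 - \frac{3}{2} = - \frac{3}{2}$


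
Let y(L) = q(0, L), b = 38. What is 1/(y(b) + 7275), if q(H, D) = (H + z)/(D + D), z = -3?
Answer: 76/552897 ≈ 0.00013746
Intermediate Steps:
q(H, D) = (-3 + H)/(2*D) (q(H, D) = (H - 3)/(D + D) = (-3 + H)/((2*D)) = (-3 + H)*(1/(2*D)) = (-3 + H)/(2*D))
y(L) = -3/(2*L) (y(L) = (-3 + 0)/(2*L) = (½)*(-3)/L = -3/(2*L))
1/(y(b) + 7275) = 1/(-3/2/38 + 7275) = 1/(-3/2*1/38 + 7275) = 1/(-3/76 + 7275) = 1/(552897/76) = 76/552897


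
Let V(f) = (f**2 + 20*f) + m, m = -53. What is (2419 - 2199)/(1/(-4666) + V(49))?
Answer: 93320/1411677 ≈ 0.066106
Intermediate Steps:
V(f) = -53 + f**2 + 20*f (V(f) = (f**2 + 20*f) - 53 = -53 + f**2 + 20*f)
(2419 - 2199)/(1/(-4666) + V(49)) = (2419 - 2199)/(1/(-4666) + (-53 + 49**2 + 20*49)) = 220/(-1/4666 + (-53 + 2401 + 980)) = 220/(-1/4666 + 3328) = 220/(15528447/4666) = 220*(4666/15528447) = 93320/1411677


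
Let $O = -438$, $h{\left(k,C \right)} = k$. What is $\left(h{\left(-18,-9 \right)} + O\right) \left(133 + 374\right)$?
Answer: $-231192$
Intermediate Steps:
$\left(h{\left(-18,-9 \right)} + O\right) \left(133 + 374\right) = \left(-18 - 438\right) \left(133 + 374\right) = \left(-456\right) 507 = -231192$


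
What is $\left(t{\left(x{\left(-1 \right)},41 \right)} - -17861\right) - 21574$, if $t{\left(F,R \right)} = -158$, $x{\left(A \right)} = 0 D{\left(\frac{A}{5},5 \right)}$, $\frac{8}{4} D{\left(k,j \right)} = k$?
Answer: $-3871$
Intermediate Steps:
$D{\left(k,j \right)} = \frac{k}{2}$
$x{\left(A \right)} = 0$ ($x{\left(A \right)} = 0 \frac{A \frac{1}{5}}{2} = 0 \frac{\frac{1}{5} A}{2} = 0 \frac{A}{10} = 0$)
$\left(t{\left(x{\left(-1 \right)},41 \right)} - -17861\right) - 21574 = \left(-158 - -17861\right) - 21574 = \left(-158 + 17861\right) - 21574 = 17703 - 21574 = -3871$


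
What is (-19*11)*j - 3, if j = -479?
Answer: 100108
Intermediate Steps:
(-19*11)*j - 3 = -19*11*(-479) - 3 = -209*(-479) - 3 = 100111 - 3 = 100108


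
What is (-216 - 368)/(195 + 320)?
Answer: -584/515 ≈ -1.1340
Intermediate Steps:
(-216 - 368)/(195 + 320) = -584/515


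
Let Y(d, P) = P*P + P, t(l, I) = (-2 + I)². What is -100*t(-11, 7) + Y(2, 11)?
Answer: -2368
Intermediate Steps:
Y(d, P) = P + P² (Y(d, P) = P² + P = P + P²)
-100*t(-11, 7) + Y(2, 11) = -100*(-2 + 7)² + 11*(1 + 11) = -100*5² + 11*12 = -100*25 + 132 = -2500 + 132 = -2368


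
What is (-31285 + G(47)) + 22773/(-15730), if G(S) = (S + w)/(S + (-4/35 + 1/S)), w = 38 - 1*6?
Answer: -9493035045544/303439565 ≈ -31285.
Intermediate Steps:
w = 32 (w = 38 - 6 = 32)
G(S) = (32 + S)/(-4/35 + S + 1/S) (G(S) = (S + 32)/(S + (-4/35 + 1/S)) = (32 + S)/(S + (-4*1/35 + 1/S)) = (32 + S)/(S + (-4/35 + 1/S)) = (32 + S)/(-4/35 + S + 1/S))
(-31285 + G(47)) + 22773/(-15730) = (-31285 + 35*47*(32 + 47)/(35 - 4*47 + 35*47²)) + 22773/(-15730) = (-31285 + 35*47*79/(35 - 188 + 35*2209)) + 22773*(-1/15730) = (-31285 + 35*47*79/(35 - 188 + 77315)) - 22773/15730 = (-31285 + 35*47*79/77162) - 22773/15730 = (-31285 + 35*47*(1/77162)*79) - 22773/15730 = (-31285 + 129955/77162) - 22773/15730 = -2413883215/77162 - 22773/15730 = -9493035045544/303439565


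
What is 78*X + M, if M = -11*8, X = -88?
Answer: -6952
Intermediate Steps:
M = -88
78*X + M = 78*(-88) - 88 = -6864 - 88 = -6952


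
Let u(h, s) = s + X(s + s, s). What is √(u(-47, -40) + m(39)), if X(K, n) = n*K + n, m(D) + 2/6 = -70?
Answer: √27447/3 ≈ 55.224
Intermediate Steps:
m(D) = -211/3 (m(D) = -⅓ - 70 = -211/3)
X(K, n) = n + K*n (X(K, n) = K*n + n = n + K*n)
u(h, s) = s + s*(1 + 2*s) (u(h, s) = s + s*(1 + (s + s)) = s + s*(1 + 2*s))
√(u(-47, -40) + m(39)) = √(2*(-40)*(1 - 40) - 211/3) = √(2*(-40)*(-39) - 211/3) = √(3120 - 211/3) = √(9149/3) = √27447/3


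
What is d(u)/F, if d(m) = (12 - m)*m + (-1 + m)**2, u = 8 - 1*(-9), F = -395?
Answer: -171/395 ≈ -0.43291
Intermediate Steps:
u = 17 (u = 8 + 9 = 17)
d(m) = (-1 + m)**2 + m*(12 - m) (d(m) = m*(12 - m) + (-1 + m)**2 = (-1 + m)**2 + m*(12 - m))
d(u)/F = (1 + 10*17)/(-395) = (1 + 170)*(-1/395) = 171*(-1/395) = -171/395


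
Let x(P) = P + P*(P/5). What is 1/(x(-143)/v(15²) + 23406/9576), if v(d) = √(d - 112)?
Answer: -17588438700/991921262287471 + 251333802720*√113/991921262287471 ≈ 0.0026757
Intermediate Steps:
v(d) = √(-112 + d)
x(P) = P + P²/5 (x(P) = P + P*(P*(⅕)) = P + P*(P/5) = P + P²/5)
1/(x(-143)/v(15²) + 23406/9576) = 1/(((⅕)*(-143)*(5 - 143))/(√(-112 + 15²)) + 23406/9576) = 1/(((⅕)*(-143)*(-138))/(√(-112 + 225)) + 23406*(1/9576)) = 1/(19734/(5*(√113)) + 3901/1596) = 1/(19734*(√113/113)/5 + 3901/1596) = 1/(19734*√113/565 + 3901/1596) = 1/(3901/1596 + 19734*√113/565)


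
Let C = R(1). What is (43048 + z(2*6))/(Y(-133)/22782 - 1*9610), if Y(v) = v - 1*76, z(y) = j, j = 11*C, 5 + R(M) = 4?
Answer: -980468934/218935229 ≈ -4.4783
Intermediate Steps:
R(M) = -1 (R(M) = -5 + 4 = -1)
C = -1
j = -11 (j = 11*(-1) = -11)
z(y) = -11
Y(v) = -76 + v (Y(v) = v - 76 = -76 + v)
(43048 + z(2*6))/(Y(-133)/22782 - 1*9610) = (43048 - 11)/((-76 - 133)/22782 - 1*9610) = 43037/(-209*1/22782 - 9610) = 43037/(-209/22782 - 9610) = 43037/(-218935229/22782) = 43037*(-22782/218935229) = -980468934/218935229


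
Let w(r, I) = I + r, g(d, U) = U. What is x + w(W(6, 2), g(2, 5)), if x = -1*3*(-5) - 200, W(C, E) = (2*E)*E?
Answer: -172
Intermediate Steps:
W(C, E) = 2*E²
x = -185 (x = -3*(-5) - 200 = 15 - 200 = -185)
x + w(W(6, 2), g(2, 5)) = -185 + (5 + 2*2²) = -185 + (5 + 2*4) = -185 + (5 + 8) = -185 + 13 = -172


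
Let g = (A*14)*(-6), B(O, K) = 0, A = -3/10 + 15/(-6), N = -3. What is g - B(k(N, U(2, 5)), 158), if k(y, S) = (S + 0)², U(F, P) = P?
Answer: 1176/5 ≈ 235.20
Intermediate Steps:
k(y, S) = S²
A = -14/5 (A = -3*⅒ + 15*(-⅙) = -3/10 - 5/2 = -14/5 ≈ -2.8000)
g = 1176/5 (g = -14/5*14*(-6) = -196/5*(-6) = 1176/5 ≈ 235.20)
g - B(k(N, U(2, 5)), 158) = 1176/5 - 1*0 = 1176/5 + 0 = 1176/5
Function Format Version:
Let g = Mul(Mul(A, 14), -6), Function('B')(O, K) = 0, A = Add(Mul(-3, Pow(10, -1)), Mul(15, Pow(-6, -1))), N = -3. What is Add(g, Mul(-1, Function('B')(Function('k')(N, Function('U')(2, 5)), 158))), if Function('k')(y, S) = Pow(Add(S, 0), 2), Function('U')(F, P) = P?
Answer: Rational(1176, 5) ≈ 235.20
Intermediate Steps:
Function('k')(y, S) = Pow(S, 2)
A = Rational(-14, 5) (A = Add(Mul(-3, Rational(1, 10)), Mul(15, Rational(-1, 6))) = Add(Rational(-3, 10), Rational(-5, 2)) = Rational(-14, 5) ≈ -2.8000)
g = Rational(1176, 5) (g = Mul(Mul(Rational(-14, 5), 14), -6) = Mul(Rational(-196, 5), -6) = Rational(1176, 5) ≈ 235.20)
Add(g, Mul(-1, Function('B')(Function('k')(N, Function('U')(2, 5)), 158))) = Add(Rational(1176, 5), Mul(-1, 0)) = Add(Rational(1176, 5), 0) = Rational(1176, 5)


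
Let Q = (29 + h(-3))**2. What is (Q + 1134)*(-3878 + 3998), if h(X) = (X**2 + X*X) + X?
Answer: 368400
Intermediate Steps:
h(X) = X + 2*X**2 (h(X) = (X**2 + X**2) + X = 2*X**2 + X = X + 2*X**2)
Q = 1936 (Q = (29 - 3*(1 + 2*(-3)))**2 = (29 - 3*(1 - 6))**2 = (29 - 3*(-5))**2 = (29 + 15)**2 = 44**2 = 1936)
(Q + 1134)*(-3878 + 3998) = (1936 + 1134)*(-3878 + 3998) = 3070*120 = 368400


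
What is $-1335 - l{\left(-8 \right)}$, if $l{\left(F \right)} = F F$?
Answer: $-1399$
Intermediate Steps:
$l{\left(F \right)} = F^{2}$
$-1335 - l{\left(-8 \right)} = -1335 - \left(-8\right)^{2} = -1335 - 64 = -1399$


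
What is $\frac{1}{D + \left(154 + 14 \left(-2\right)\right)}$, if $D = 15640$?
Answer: $\frac{1}{15766} \approx 6.3428 \cdot 10^{-5}$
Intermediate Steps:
$\frac{1}{D + \left(154 + 14 \left(-2\right)\right)} = \frac{1}{15640 + \left(154 + 14 \left(-2\right)\right)} = \frac{1}{15640 + \left(154 - 28\right)} = \frac{1}{15640 + 126} = \frac{1}{15766}$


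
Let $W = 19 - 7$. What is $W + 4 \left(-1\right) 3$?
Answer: $0$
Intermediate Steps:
$W = 12$ ($W = 19 - 7 = 12$)
$W + 4 \left(-1\right) 3 = 12 + 4 \left(-1\right) 3 = 12 - 12 = 0$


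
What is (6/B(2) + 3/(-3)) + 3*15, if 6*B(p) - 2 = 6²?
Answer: 854/19 ≈ 44.947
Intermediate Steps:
B(p) = 19/3 (B(p) = ⅓ + (⅙)*6² = ⅓ + (⅙)*36 = ⅓ + 6 = 19/3)
(6/B(2) + 3/(-3)) + 3*15 = (6/(19/3) + 3/(-3)) + 3*15 = (6*(3/19) + 3*(-⅓)) + 45 = (18/19 - 1) + 45 = -1/19 + 45 = 854/19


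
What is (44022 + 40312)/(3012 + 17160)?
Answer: 42167/10086 ≈ 4.1807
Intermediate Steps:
(44022 + 40312)/(3012 + 17160) = 84334/20172 = 84334*(1/20172) = 42167/10086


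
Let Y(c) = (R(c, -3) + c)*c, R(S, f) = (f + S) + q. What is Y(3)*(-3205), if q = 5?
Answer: -76920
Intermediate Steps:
R(S, f) = 5 + S + f (R(S, f) = (f + S) + 5 = (S + f) + 5 = 5 + S + f)
Y(c) = c*(2 + 2*c) (Y(c) = ((5 + c - 3) + c)*c = ((2 + c) + c)*c = (2 + 2*c)*c = c*(2 + 2*c))
Y(3)*(-3205) = (2*3*(1 + 3))*(-3205) = (2*3*4)*(-3205) = 24*(-3205) = -76920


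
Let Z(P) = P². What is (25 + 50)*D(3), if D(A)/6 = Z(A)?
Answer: 4050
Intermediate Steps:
D(A) = 6*A²
(25 + 50)*D(3) = (25 + 50)*(6*3²) = 75*(6*9) = 75*54 = 4050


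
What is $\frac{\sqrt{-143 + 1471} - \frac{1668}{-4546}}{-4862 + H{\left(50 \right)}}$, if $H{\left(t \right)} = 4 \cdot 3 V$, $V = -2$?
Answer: $- \frac{417}{5552939} - \frac{2 \sqrt{83}}{2443} \approx -0.0075335$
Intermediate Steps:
$H{\left(t \right)} = -24$ ($H{\left(t \right)} = 4 \cdot 3 \left(-2\right) = 12 \left(-2\right) = -24$)
$\frac{\sqrt{-143 + 1471} - \frac{1668}{-4546}}{-4862 + H{\left(50 \right)}} = \frac{\sqrt{-143 + 1471} - \frac{1668}{-4546}}{-4862 - 24} = \frac{\sqrt{1328} - - \frac{834}{2273}}{-4886} = \left(4 \sqrt{83} + \frac{834}{2273}\right) \left(- \frac{1}{4886}\right) = \left(\frac{834}{2273} + 4 \sqrt{83}\right) \left(- \frac{1}{4886}\right) = - \frac{417}{5552939} - \frac{2 \sqrt{83}}{2443}$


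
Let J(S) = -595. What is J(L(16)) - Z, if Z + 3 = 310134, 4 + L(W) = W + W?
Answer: -310726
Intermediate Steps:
L(W) = -4 + 2*W (L(W) = -4 + (W + W) = -4 + 2*W)
Z = 310131 (Z = -3 + 310134 = 310131)
J(L(16)) - Z = -595 - 1*310131 = -595 - 310131 = -310726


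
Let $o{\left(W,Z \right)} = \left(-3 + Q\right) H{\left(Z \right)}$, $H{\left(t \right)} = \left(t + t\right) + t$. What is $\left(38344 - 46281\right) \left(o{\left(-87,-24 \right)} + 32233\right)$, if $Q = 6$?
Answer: $-254118929$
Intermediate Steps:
$H{\left(t \right)} = 3 t$ ($H{\left(t \right)} = 2 t + t = 3 t$)
$o{\left(W,Z \right)} = 9 Z$ ($o{\left(W,Z \right)} = \left(-3 + 6\right) 3 Z = 3 \cdot 3 Z = 9 Z$)
$\left(38344 - 46281\right) \left(o{\left(-87,-24 \right)} + 32233\right) = \left(38344 - 46281\right) \left(9 \left(-24\right) + 32233\right) = - 7937 \left(-216 + 32233\right) = \left(-7937\right) 32017 = -254118929$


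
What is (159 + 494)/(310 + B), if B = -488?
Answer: -653/178 ≈ -3.6685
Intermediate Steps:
(159 + 494)/(310 + B) = (159 + 494)/(310 - 488) = 653/(-178) = 653*(-1/178) = -653/178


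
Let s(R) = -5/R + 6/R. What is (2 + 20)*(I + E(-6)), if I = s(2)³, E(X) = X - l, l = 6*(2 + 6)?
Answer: -4741/4 ≈ -1185.3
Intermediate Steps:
s(R) = 1/R
l = 48 (l = 6*8 = 48)
E(X) = -48 + X (E(X) = X - 1*48 = X - 48 = -48 + X)
I = ⅛ (I = (1/2)³ = (½)³ = ⅛ ≈ 0.12500)
(2 + 20)*(I + E(-6)) = (2 + 20)*(⅛ + (-48 - 6)) = 22*(⅛ - 54) = 22*(-431/8) = -4741/4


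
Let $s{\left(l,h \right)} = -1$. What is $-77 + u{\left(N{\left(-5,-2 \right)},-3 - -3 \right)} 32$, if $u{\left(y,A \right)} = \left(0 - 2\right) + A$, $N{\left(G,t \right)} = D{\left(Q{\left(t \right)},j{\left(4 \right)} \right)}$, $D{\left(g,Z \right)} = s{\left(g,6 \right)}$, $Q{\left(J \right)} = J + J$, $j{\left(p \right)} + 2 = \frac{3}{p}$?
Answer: $-141$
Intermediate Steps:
$j{\left(p \right)} = -2 + \frac{3}{p}$
$Q{\left(J \right)} = 2 J$
$D{\left(g,Z \right)} = -1$
$N{\left(G,t \right)} = -1$
$u{\left(y,A \right)} = -2 + A$
$-77 + u{\left(N{\left(-5,-2 \right)},-3 - -3 \right)} 32 = -77 + \left(-2 - 0\right) 32 = -77 + \left(-2 + \left(-3 + 3\right)\right) 32 = -77 + \left(-2 + 0\right) 32 = -77 - 64 = -141$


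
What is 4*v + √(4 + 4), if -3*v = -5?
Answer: 20/3 + 2*√2 ≈ 9.4951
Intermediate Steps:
v = 5/3 (v = -⅓*(-5) = 5/3 ≈ 1.6667)
4*v + √(4 + 4) = 4*(5/3) + √(4 + 4) = 20/3 + √8 = 20/3 + 2*√2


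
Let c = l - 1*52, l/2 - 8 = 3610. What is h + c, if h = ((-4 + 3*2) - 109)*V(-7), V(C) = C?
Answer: 7933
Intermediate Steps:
l = 7236 (l = 16 + 2*3610 = 16 + 7220 = 7236)
h = 749 (h = ((-4 + 3*2) - 109)*(-7) = ((-4 + 6) - 109)*(-7) = (2 - 109)*(-7) = -107*(-7) = 749)
c = 7184 (c = 7236 - 1*52 = 7236 - 52 = 7184)
h + c = 749 + 7184 = 7933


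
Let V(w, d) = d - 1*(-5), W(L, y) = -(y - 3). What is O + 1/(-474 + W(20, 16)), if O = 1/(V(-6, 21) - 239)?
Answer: -700/103731 ≈ -0.0067482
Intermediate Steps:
W(L, y) = 3 - y (W(L, y) = -(-3 + y) = 3 - y)
V(w, d) = 5 + d (V(w, d) = d + 5 = 5 + d)
O = -1/213 (O = 1/((5 + 21) - 239) = 1/(26 - 239) = 1/(-213) = -1/213 ≈ -0.0046948)
O + 1/(-474 + W(20, 16)) = -1/213 + 1/(-474 + (3 - 1*16)) = -1/213 + 1/(-474 + (3 - 16)) = -1/213 + 1/(-474 - 13) = -1/213 + 1/(-487) = -1/213 - 1/487 = -700/103731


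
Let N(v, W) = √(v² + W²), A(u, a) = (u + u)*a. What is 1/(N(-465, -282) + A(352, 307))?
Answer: 216128/46711016635 - 3*√32861/46711016635 ≈ 4.6153e-6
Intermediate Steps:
A(u, a) = 2*a*u (A(u, a) = (2*u)*a = 2*a*u)
N(v, W) = √(W² + v²)
1/(N(-465, -282) + A(352, 307)) = 1/(√((-282)² + (-465)²) + 2*307*352) = 1/(√(79524 + 216225) + 216128) = 1/(√295749 + 216128) = 1/(3*√32861 + 216128) = 1/(216128 + 3*√32861)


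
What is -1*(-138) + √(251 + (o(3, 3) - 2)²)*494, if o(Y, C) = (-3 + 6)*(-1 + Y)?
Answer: 138 + 494*√267 ≈ 8210.0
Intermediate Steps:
o(Y, C) = -3 + 3*Y (o(Y, C) = 3*(-1 + Y) = -3 + 3*Y)
-1*(-138) + √(251 + (o(3, 3) - 2)²)*494 = -1*(-138) + √(251 + ((-3 + 3*3) - 2)²)*494 = 138 + √(251 + ((-3 + 9) - 2)²)*494 = 138 + √(251 + (6 - 2)²)*494 = 138 + √(251 + 4²)*494 = 138 + √(251 + 16)*494 = 138 + √267*494 = 138 + 494*√267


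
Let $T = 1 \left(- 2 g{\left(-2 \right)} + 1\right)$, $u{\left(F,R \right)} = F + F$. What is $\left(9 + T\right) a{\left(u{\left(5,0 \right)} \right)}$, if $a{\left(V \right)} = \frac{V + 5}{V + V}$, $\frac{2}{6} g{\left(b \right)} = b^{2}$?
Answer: $- \frac{21}{2} \approx -10.5$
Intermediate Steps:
$u{\left(F,R \right)} = 2 F$
$g{\left(b \right)} = 3 b^{2}$
$a{\left(V \right)} = \frac{5 + V}{2 V}$
$T = -23$ ($T = 1 \left(- 2 \cdot 3 \left(-2\right)^{2} + 1\right) = 1 \left(- 2 \cdot 3 \cdot 4 + 1\right) = 1 \left(\left(-2\right) 12 + 1\right) = 1 \left(-24 + 1\right) = 1 \left(-23\right) = -23$)
$\left(9 + T\right) a{\left(u{\left(5,0 \right)} \right)} = \left(9 - 23\right) \frac{5 + 2 \cdot 5}{2 \cdot 2 \cdot 5} = - 14 \frac{5 + 10}{2 \cdot 10} = - 14 \cdot \frac{1}{2} \cdot \frac{1}{10} \cdot 15 = \left(-14\right) \frac{3}{4} = - \frac{21}{2}$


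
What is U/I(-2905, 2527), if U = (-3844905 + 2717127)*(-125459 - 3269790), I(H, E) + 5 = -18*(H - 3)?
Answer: 3829087126722/52339 ≈ 7.3159e+7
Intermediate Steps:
I(H, E) = 49 - 18*H (I(H, E) = -5 - 18*(H - 3) = -5 - 18*(-3 + H) = -5 + (54 - 18*H) = 49 - 18*H)
U = 3829087126722 (U = -1127778*(-3395249) = 3829087126722)
U/I(-2905, 2527) = 3829087126722/(49 - 18*(-2905)) = 3829087126722/(49 + 52290) = 3829087126722/52339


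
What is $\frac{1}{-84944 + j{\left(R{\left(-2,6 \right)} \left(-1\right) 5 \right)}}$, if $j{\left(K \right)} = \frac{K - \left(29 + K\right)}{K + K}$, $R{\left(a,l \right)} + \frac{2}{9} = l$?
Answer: $- \frac{520}{44170619} \approx -1.1773 \cdot 10^{-5}$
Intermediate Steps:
$R{\left(a,l \right)} = - \frac{2}{9} + l$
$j{\left(K \right)} = - \frac{29}{2 K}$
$\frac{1}{-84944 + j{\left(R{\left(-2,6 \right)} \left(-1\right) 5 \right)}} = \frac{1}{-84944 - \frac{29}{2 \left(- \frac{2}{9} + 6\right) \left(-1\right) 5}} = \frac{1}{-84944 - \frac{29}{2 \cdot \frac{52}{9} \left(-1\right) 5}} = \frac{1}{-84944 - \frac{29}{2 \left(\left(- \frac{52}{9}\right) 5\right)}} = \frac{1}{-84944 - \frac{29}{2 \left(- \frac{260}{9}\right)}} = \frac{1}{-84944 - - \frac{261}{520}} = \frac{1}{-84944 + \frac{261}{520}} = \frac{1}{- \frac{44170619}{520}} = - \frac{520}{44170619}$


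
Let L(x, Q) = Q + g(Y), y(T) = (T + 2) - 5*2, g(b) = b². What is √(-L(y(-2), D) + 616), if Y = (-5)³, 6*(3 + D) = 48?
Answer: I*√15014 ≈ 122.53*I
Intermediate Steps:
D = 5 (D = -3 + (⅙)*48 = -3 + 8 = 5)
Y = -125
y(T) = -8 + T (y(T) = (2 + T) - 10 = -8 + T)
L(x, Q) = 15625 + Q (L(x, Q) = Q + (-125)² = Q + 15625 = 15625 + Q)
√(-L(y(-2), D) + 616) = √(-(15625 + 5) + 616) = √(-1*15630 + 616) = √(-15630 + 616) = √(-15014) = I*√15014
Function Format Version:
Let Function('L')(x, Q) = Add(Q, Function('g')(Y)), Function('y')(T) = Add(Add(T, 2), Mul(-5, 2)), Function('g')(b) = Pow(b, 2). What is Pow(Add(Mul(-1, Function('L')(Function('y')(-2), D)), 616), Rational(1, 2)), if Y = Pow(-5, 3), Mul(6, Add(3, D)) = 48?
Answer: Mul(I, Pow(15014, Rational(1, 2))) ≈ Mul(122.53, I)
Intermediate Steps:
D = 5 (D = Add(-3, Mul(Rational(1, 6), 48)) = Add(-3, 8) = 5)
Y = -125
Function('y')(T) = Add(-8, T) (Function('y')(T) = Add(Add(2, T), -10) = Add(-8, T))
Function('L')(x, Q) = Add(15625, Q) (Function('L')(x, Q) = Add(Q, Pow(-125, 2)) = Add(Q, 15625) = Add(15625, Q))
Pow(Add(Mul(-1, Function('L')(Function('y')(-2), D)), 616), Rational(1, 2)) = Pow(Add(Mul(-1, Add(15625, 5)), 616), Rational(1, 2)) = Pow(Add(Mul(-1, 15630), 616), Rational(1, 2)) = Pow(Add(-15630, 616), Rational(1, 2)) = Pow(-15014, Rational(1, 2)) = Mul(I, Pow(15014, Rational(1, 2)))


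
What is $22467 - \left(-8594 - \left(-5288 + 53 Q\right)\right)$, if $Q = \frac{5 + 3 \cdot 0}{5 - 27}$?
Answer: $\frac{566741}{22} \approx 25761.0$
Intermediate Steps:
$Q = - \frac{5}{22}$ ($Q = \frac{5 + 0}{-22} = 5 \left(- \frac{1}{22}\right) = - \frac{5}{22} \approx -0.22727$)
$22467 - \left(-8594 - \left(-5288 + 53 Q\right)\right) = 22467 - \left(-8594 + \left(\left(33 - - \frac{265}{22}\right) - -5255\right)\right) = 22467 - \left(-8594 + \left(\left(33 + \frac{265}{22}\right) + 5255\right)\right) = 22467 - \left(-8594 + \left(\frac{991}{22} + 5255\right)\right) = 22467 - \left(-8594 + \frac{116601}{22}\right) = 22467 - - \frac{72467}{22} = 22467 + \frac{72467}{22} = \frac{566741}{22}$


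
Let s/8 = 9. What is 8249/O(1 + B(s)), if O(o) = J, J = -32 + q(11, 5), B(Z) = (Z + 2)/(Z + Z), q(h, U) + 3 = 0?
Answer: -8249/35 ≈ -235.69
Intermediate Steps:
q(h, U) = -3 (q(h, U) = -3 + 0 = -3)
s = 72 (s = 8*9 = 72)
B(Z) = (2 + Z)/(2*Z) (B(Z) = (2 + Z)/((2*Z)) = (2 + Z)*(1/(2*Z)) = (2 + Z)/(2*Z))
J = -35 (J = -32 - 3 = -35)
O(o) = -35
8249/O(1 + B(s)) = 8249/(-35) = 8249*(-1/35) = -8249/35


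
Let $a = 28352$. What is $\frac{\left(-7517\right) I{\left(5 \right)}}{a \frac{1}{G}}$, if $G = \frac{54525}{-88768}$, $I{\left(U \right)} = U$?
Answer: $\frac{2049322125}{2516750336} \approx 0.81427$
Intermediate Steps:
$G = - \frac{54525}{88768}$ ($G = 54525 \left(- \frac{1}{88768}\right) = - \frac{54525}{88768} \approx -0.61424$)
$\frac{\left(-7517\right) I{\left(5 \right)}}{a \frac{1}{G}} = \frac{\left(-7517\right) 5}{28352 \frac{1}{- \frac{54525}{88768}}} = - \frac{37585}{28352 \left(- \frac{88768}{54525}\right)} = - \frac{37585}{- \frac{2516750336}{54525}} = \left(-37585\right) \left(- \frac{54525}{2516750336}\right) = \frac{2049322125}{2516750336}$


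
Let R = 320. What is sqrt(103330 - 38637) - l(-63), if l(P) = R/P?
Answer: 320/63 + sqrt(64693) ≈ 259.43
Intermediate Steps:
l(P) = 320/P
sqrt(103330 - 38637) - l(-63) = sqrt(103330 - 38637) - 320/(-63) = sqrt(64693) - 320*(-1)/63 = sqrt(64693) - 1*(-320/63) = sqrt(64693) + 320/63 = 320/63 + sqrt(64693)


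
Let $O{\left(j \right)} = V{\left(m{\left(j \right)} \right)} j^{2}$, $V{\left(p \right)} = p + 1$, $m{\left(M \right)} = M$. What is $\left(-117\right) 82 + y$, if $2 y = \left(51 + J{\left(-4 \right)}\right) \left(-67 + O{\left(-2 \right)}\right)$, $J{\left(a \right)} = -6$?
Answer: $- \frac{22383}{2} \approx -11192.0$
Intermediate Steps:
$V{\left(p \right)} = 1 + p$
$O{\left(j \right)} = j^{2} \left(1 + j\right)$ ($O{\left(j \right)} = \left(1 + j\right) j^{2} = j^{2} \left(1 + j\right)$)
$y = - \frac{3195}{2}$ ($y = \frac{\left(51 - 6\right) \left(-67 + \left(-2\right)^{2} \left(1 - 2\right)\right)}{2} = \frac{45 \left(-67 + 4 \left(-1\right)\right)}{2} = \frac{45 \left(-67 - 4\right)}{2} = \frac{45 \left(-71\right)}{2} = \frac{1}{2} \left(-3195\right) = - \frac{3195}{2} \approx -1597.5$)
$\left(-117\right) 82 + y = \left(-117\right) 82 - \frac{3195}{2} = -9594 - \frac{3195}{2} = - \frac{22383}{2}$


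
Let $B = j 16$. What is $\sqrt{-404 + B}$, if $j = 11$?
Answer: $2 i \sqrt{57} \approx 15.1 i$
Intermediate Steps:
$B = 176$ ($B = 11 \cdot 16 = 176$)
$\sqrt{-404 + B} = \sqrt{-404 + 176} = \sqrt{-228} = 2 i \sqrt{57}$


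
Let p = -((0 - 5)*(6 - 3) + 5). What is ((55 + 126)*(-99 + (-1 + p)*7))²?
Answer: 42458256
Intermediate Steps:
p = 10 (p = -(-5*3 + 5) = -(-15 + 5) = -1*(-10) = 10)
((55 + 126)*(-99 + (-1 + p)*7))² = ((55 + 126)*(-99 + (-1 + 10)*7))² = (181*(-99 + 9*7))² = (181*(-99 + 63))² = (181*(-36))² = (-6516)² = 42458256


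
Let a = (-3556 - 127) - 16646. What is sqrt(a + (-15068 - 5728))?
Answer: 5*I*sqrt(1645) ≈ 202.79*I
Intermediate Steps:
a = -20329 (a = -3683 - 16646 = -20329)
sqrt(a + (-15068 - 5728)) = sqrt(-20329 + (-15068 - 5728)) = sqrt(-20329 - 20796) = sqrt(-41125) = 5*I*sqrt(1645)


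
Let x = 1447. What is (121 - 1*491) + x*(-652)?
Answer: -943814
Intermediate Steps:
(121 - 1*491) + x*(-652) = (121 - 1*491) + 1447*(-652) = (121 - 491) - 943444 = -370 - 943444 = -943814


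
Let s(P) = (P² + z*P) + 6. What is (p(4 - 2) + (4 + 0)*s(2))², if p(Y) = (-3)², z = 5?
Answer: 7921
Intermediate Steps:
s(P) = 6 + P² + 5*P (s(P) = (P² + 5*P) + 6 = 6 + P² + 5*P)
p(Y) = 9
(p(4 - 2) + (4 + 0)*s(2))² = (9 + (4 + 0)*(6 + 2² + 5*2))² = (9 + 4*(6 + 4 + 10))² = (9 + 4*20)² = (9 + 80)² = 89² = 7921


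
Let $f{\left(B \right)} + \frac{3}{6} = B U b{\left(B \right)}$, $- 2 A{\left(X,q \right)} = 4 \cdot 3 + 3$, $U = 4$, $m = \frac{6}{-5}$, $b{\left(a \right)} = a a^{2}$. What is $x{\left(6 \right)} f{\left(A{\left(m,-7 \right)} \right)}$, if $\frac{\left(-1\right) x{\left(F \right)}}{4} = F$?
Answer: $-303738$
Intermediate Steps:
$x{\left(F \right)} = - 4 F$
$b{\left(a \right)} = a^{3}$
$m = - \frac{6}{5}$ ($m = 6 \left(- \frac{1}{5}\right) = - \frac{6}{5} \approx -1.2$)
$A{\left(X,q \right)} = - \frac{15}{2}$ ($A{\left(X,q \right)} = - \frac{4 \cdot 3 + 3}{2} = - \frac{12 + 3}{2} = \left(- \frac{1}{2}\right) 15 = - \frac{15}{2}$)
$f{\left(B \right)} = - \frac{1}{2} + 4 B^{4}$ ($f{\left(B \right)} = - \frac{1}{2} + B 4 B^{3} = - \frac{1}{2} + 4 B B^{3} = - \frac{1}{2} + 4 B^{4}$)
$x{\left(6 \right)} f{\left(A{\left(m,-7 \right)} \right)} = \left(-4\right) 6 \left(- \frac{1}{2} + 4 \left(- \frac{15}{2}\right)^{4}\right) = - 24 \left(- \frac{1}{2} + 4 \cdot \frac{50625}{16}\right) = - 24 \left(- \frac{1}{2} + \frac{50625}{4}\right) = \left(-24\right) \frac{50623}{4} = -303738$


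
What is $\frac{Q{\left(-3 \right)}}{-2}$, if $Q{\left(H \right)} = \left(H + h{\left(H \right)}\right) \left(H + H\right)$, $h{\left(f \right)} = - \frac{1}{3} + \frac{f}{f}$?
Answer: $-7$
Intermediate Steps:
$h{\left(f \right)} = \frac{2}{3}$ ($h{\left(f \right)} = \left(-1\right) \frac{1}{3} + 1 = - \frac{1}{3} + 1 = \frac{2}{3}$)
$Q{\left(H \right)} = 2 H \left(\frac{2}{3} + H\right)$ ($Q{\left(H \right)} = \left(H + \frac{2}{3}\right) \left(H + H\right) = \left(\frac{2}{3} + H\right) 2 H = 2 H \left(\frac{2}{3} + H\right)$)
$\frac{Q{\left(-3 \right)}}{-2} = \frac{\frac{2}{3} \left(-3\right) \left(2 + 3 \left(-3\right)\right)}{-2} = \frac{2}{3} \left(-3\right) \left(2 - 9\right) \left(- \frac{1}{2}\right) = \frac{2}{3} \left(-3\right) \left(-7\right) \left(- \frac{1}{2}\right) = 14 \left(- \frac{1}{2}\right) = -7$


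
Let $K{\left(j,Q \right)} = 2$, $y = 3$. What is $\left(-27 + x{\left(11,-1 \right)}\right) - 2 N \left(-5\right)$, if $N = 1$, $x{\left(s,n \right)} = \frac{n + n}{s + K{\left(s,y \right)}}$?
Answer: $- \frac{3530}{13} \approx -271.54$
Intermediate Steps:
$x{\left(s,n \right)} = \frac{2 n}{2 + s}$ ($x{\left(s,n \right)} = \frac{n + n}{s + 2} = \frac{2 n}{2 + s}$)
$\left(-27 + x{\left(11,-1 \right)}\right) - 2 N \left(-5\right) = \left(-27 + 2 \left(-1\right) \frac{1}{2 + 11}\right) \left(-2\right) 1 \left(-5\right) = \left(-27 + 2 \left(-1\right) \frac{1}{13}\right) \left(\left(-2\right) \left(-5\right)\right) = \left(-27 + 2 \left(-1\right) \frac{1}{13}\right) 10 = \left(-27 - \frac{2}{13}\right) 10 = \left(- \frac{353}{13}\right) 10 = - \frac{3530}{13}$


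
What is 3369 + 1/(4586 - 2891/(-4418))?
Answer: 68268878009/20263839 ≈ 3369.0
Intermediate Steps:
3369 + 1/(4586 - 2891/(-4418)) = 3369 + 1/(4586 - 2891*(-1/4418)) = 3369 + 1/(4586 + 2891/4418) = 3369 + 1/(20263839/4418) = 3369 + 4418/20263839 = 68268878009/20263839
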